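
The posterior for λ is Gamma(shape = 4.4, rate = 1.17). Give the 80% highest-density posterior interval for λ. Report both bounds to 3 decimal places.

The posterior is unimodal and skewed, so the HPD interval has equal density at both endpoints and is the shortest 80% interval.
Solving f(1.296) = f(5.492) with F(5.492) − F(1.296) = 0.80 gives [1.296, 5.492].
For comparison, the equal-tailed interval is [1.723, 6.163]; the HPD is narrower and shifted toward the mode.

[1.296, 5.492]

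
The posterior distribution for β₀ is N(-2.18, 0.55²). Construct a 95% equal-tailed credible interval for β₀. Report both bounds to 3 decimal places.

[-3.258, -1.102]

The posterior is symmetric, so the 95% equal-tailed interval is β₀ = -2.18 ± z·0.55 with z = 1.960.
Half-width: 1.960 × 0.55 = 1.078.
-2.18 − 1.078 = -3.258; -2.18 + 1.078 = -1.102.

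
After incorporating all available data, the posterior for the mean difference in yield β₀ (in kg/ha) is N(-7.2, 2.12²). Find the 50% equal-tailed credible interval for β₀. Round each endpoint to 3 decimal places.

[-8.630, -5.770]

The posterior is symmetric, so the 50% equal-tailed interval is β₀ = -7.2 ± z·2.12 with z = 0.674.
Half-width: 0.674 × 2.12 = 1.430.
-7.2 − 1.430 = -8.630; -7.2 + 1.430 = -5.770.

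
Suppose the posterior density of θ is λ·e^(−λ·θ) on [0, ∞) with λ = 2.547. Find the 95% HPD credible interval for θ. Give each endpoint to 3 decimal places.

The exponential density is strictly decreasing on [0, ∞), so the HPD interval is anchored at 0: [0, q] with P(θ ≤ q) = 0.95.
q = −ln(1 − 0.95) / 2.547 = 2.9957 / 2.547 = 1.176.

[0.000, 1.176]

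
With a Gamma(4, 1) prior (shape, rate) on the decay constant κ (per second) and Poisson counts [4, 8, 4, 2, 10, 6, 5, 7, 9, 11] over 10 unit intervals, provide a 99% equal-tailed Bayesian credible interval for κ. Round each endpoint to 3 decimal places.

[4.575, 8.493]

Posterior: Gamma(4+66, 1+10) = Gamma(70, 11) (shape, rate).
Equal-tailed 99% interval: Gamma(70, 11) quantiles at 0.005 and 0.995.
Posterior mean ≈ 6.364, SD ≈ 0.761; a Normal approximation gives roughly [4.404, 8.323].
Exact: lower = 4.575; upper = 8.493.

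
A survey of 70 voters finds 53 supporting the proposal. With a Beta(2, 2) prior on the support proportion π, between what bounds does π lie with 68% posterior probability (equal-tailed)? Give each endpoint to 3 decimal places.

[0.693, 0.794]

Posterior: Beta(2+53, 2+17) = Beta(55, 19).
Equal-tailed 68% interval: the 0.16 and 0.84 quantiles of Beta(55, 19).
Posterior mean ≈ 0.743, SD ≈ 0.050; a Normal approximation gives roughly [0.693, 0.793].
Exact: F⁻¹(0.16) = 0.693; F⁻¹(0.84) = 0.794.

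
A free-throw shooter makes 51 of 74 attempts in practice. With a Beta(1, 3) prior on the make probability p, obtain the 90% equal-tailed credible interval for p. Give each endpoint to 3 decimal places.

[0.577, 0.751]

Posterior: Beta(1+51, 3+23) = Beta(52, 26).
Equal-tailed 90% interval: the 0.05 and 0.95 quantiles of Beta(52, 26).
Posterior mean ≈ 0.667, SD ≈ 0.053; a Normal approximation gives roughly [0.579, 0.754].
Exact: F⁻¹(0.05) = 0.577; F⁻¹(0.95) = 0.751.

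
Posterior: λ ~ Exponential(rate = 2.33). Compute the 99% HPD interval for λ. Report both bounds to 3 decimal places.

The exponential density is strictly decreasing on [0, ∞), so the HPD interval is anchored at 0: [0, q] with P(λ ≤ q) = 0.99.
q = −ln(1 − 0.99) / 2.33 = 4.6052 / 2.33 = 1.976.

[0.000, 1.976]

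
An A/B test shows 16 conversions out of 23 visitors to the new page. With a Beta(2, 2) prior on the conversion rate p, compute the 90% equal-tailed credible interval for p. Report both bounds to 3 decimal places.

Posterior: Beta(2+16, 2+7) = Beta(18, 9).
Equal-tailed 90% interval: the 0.05 and 0.95 quantiles of Beta(18, 9).
Posterior mean ≈ 0.667, SD ≈ 0.089; a Normal approximation gives roughly [0.520, 0.813].
Exact: F⁻¹(0.05) = 0.513; F⁻¹(0.95) = 0.806.

[0.513, 0.806]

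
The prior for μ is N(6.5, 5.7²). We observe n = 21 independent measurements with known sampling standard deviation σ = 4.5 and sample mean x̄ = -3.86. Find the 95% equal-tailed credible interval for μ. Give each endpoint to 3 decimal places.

Posterior precision = 1/5.7² + 21/4.5² = 0.0308 + 1.0370 = 1.0678, so posterior SD = 0.9677.
Posterior mean = (6.5/5.7² + 21·-3.86/4.5²) / 1.0678 = -3.5614.
Interval: -3.5614 ± 1.960 × 0.9677 → [-5.458, -1.665].

[-5.458, -1.665]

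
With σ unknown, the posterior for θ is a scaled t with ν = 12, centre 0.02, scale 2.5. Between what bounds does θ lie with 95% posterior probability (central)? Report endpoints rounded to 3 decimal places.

The t_12 distribution is symmetric; the 95% interval is 0.02 ± t·2.5 with t_{0.975,12} = 2.179.
Half-width: 2.179 × 2.5 = 5.447.
0.02 − 5.447 = -5.427; 0.02 + 5.447 = 5.467.

[-5.427, 5.467]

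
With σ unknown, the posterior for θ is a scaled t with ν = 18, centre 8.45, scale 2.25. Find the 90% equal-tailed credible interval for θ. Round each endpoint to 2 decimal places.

[4.55, 12.35]

The t_18 distribution is symmetric; the 90% interval is 8.45 ± t·2.25 with t_{0.95,18} = 1.734.
Half-width: 1.734 × 2.25 = 3.90.
8.45 − 3.90 = 4.55; 8.45 + 3.90 = 12.35.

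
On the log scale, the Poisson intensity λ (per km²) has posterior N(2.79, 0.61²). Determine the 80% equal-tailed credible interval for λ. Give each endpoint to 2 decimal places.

On the log scale the 80% interval is 2.79 ± 1.282 × 0.61 = [2.0083, 3.5717].
Exponentiate: [e^2.0083, e^3.5717] = [7.45, 35.58].

[7.45, 35.58]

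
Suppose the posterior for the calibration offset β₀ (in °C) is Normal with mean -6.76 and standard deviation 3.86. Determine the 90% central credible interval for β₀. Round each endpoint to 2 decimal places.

[-13.11, -0.41]

The posterior is symmetric, so the 90% equal-tailed interval is β₀ = -6.76 ± z·3.86 with z = 1.645.
Half-width: 1.645 × 3.86 = 6.35.
-6.76 − 6.35 = -13.11; -6.76 + 6.35 = -0.41.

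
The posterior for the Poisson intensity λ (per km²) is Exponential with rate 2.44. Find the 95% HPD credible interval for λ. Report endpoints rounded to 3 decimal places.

[0.000, 1.228]

The exponential density is strictly decreasing on [0, ∞), so the HPD interval is anchored at 0: [0, q] with P(λ ≤ q) = 0.95.
q = −ln(1 − 0.95) / 2.44 = 2.9957 / 2.44 = 1.228.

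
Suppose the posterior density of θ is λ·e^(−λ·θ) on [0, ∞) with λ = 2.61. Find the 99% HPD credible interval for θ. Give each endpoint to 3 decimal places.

[0.000, 1.764]

The exponential density is strictly decreasing on [0, ∞), so the HPD interval is anchored at 0: [0, q] with P(θ ≤ q) = 0.99.
q = −ln(1 − 0.99) / 2.61 = 4.6052 / 2.61 = 1.764.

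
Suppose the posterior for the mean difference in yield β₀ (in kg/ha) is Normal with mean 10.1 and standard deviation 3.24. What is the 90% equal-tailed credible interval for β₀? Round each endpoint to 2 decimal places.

The posterior is symmetric, so the 90% equal-tailed interval is β₀ = 10.1 ± z·3.24 with z = 1.645.
Half-width: 1.645 × 3.24 = 5.33.
10.1 − 5.33 = 4.77; 10.1 + 5.33 = 15.43.

[4.77, 15.43]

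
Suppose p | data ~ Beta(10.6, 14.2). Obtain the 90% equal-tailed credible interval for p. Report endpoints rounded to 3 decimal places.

[0.270, 0.591]

Posterior: Beta(10.6, 14.2).
Equal-tailed 90% interval: the 0.05 and 0.95 quantiles of Beta(10.6, 14.2).
Posterior mean ≈ 0.427, SD ≈ 0.097; a Normal approximation gives roughly [0.267, 0.588].
Exact: F⁻¹(0.05) = 0.270; F⁻¹(0.95) = 0.591.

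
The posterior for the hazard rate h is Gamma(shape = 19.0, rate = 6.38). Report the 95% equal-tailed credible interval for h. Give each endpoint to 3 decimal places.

Posterior: Gamma(shape 19.0, rate 6.38).
Equal-tailed 95% interval: Gamma(19.0, 6.38) quantiles at 0.025 and 0.975.
Posterior mean ≈ 2.978, SD ≈ 0.683; a Normal approximation gives roughly [1.639, 4.317].
Exact: lower = 1.793; upper = 4.459.

[1.793, 4.459]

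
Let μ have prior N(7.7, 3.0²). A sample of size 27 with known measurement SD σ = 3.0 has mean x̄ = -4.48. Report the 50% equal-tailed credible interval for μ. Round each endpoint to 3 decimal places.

Posterior precision = 1/3.0² + 27/3.0² = 0.1111 + 3.0000 = 3.1111, so posterior SD = 0.5669.
Posterior mean = (7.7/3.0² + 27·-4.48/3.0²) / 3.1111 = -4.0450.
Interval: -4.0450 ± 0.674 × 0.5669 → [-4.427, -3.663].

[-4.427, -3.663]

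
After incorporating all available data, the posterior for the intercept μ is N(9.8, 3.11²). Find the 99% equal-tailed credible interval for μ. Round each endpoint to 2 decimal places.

The posterior is symmetric, so the 99% equal-tailed interval is μ = 9.8 ± z·3.11 with z = 2.576.
Half-width: 2.576 × 3.11 = 8.01.
9.8 − 8.01 = 1.79; 9.8 + 8.01 = 17.81.

[1.79, 17.81]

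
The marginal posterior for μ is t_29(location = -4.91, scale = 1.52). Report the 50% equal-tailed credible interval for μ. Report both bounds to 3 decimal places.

The t_29 distribution is symmetric; the 50% interval is -4.91 ± t·1.52 with t_{0.75,29} = 0.683.
Half-width: 0.683 × 1.52 = 1.038.
-4.91 − 1.038 = -5.948; -4.91 + 1.038 = -3.872.

[-5.948, -3.872]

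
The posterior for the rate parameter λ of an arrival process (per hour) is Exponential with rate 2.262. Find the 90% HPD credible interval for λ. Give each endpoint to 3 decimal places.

The exponential density is strictly decreasing on [0, ∞), so the HPD interval is anchored at 0: [0, q] with P(λ ≤ q) = 0.90.
q = −ln(1 − 0.90) / 2.262 = 2.3026 / 2.262 = 1.018.

[0.000, 1.018]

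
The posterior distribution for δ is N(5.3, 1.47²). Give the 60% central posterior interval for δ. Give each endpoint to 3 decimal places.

The posterior is symmetric, so the 60% equal-tailed interval is δ = 5.3 ± z·1.47 with z = 0.842.
Half-width: 0.842 × 1.47 = 1.237.
5.3 − 1.237 = 4.063; 5.3 + 1.237 = 6.537.

[4.063, 6.537]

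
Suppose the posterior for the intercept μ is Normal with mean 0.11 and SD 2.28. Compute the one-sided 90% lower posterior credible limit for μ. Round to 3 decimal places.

Need L with P(μ ≥ L) = 0.90: L = 0.11 − z_{0.1}·2.28.
z = 1.282; L = 0.11 − 1.282 × 2.28 = -2.812.

-2.812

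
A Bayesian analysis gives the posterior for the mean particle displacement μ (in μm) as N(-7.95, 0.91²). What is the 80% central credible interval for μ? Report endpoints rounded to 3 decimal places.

The posterior is symmetric, so the 80% equal-tailed interval is μ = -7.95 ± z·0.91 with z = 1.282.
Half-width: 1.282 × 0.91 = 1.166.
-7.95 − 1.166 = -9.116; -7.95 + 1.166 = -6.784.

[-9.116, -6.784]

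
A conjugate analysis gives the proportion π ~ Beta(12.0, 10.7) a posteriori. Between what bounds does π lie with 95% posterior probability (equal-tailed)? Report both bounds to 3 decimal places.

[0.327, 0.725]

Posterior: Beta(12.0, 10.7).
Equal-tailed 95% interval: the 0.025 and 0.975 quantiles of Beta(12.0, 10.7).
Posterior mean ≈ 0.529, SD ≈ 0.103; a Normal approximation gives roughly [0.328, 0.730].
Exact: F⁻¹(0.025) = 0.327; F⁻¹(0.975) = 0.725.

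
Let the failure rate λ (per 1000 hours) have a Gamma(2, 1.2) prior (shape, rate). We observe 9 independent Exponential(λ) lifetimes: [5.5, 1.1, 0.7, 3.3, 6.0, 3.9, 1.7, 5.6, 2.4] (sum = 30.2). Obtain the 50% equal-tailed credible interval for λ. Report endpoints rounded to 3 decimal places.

Posterior: Gamma(2+9, 1.2+30.2) = Gamma(11, 31.4) (shape, rate).
Equal-tailed 50% interval: Gamma(11, 31.4) quantiles at 0.25 and 0.75.
Posterior mean ≈ 0.350, SD ≈ 0.106; a Normal approximation gives roughly [0.279, 0.422].
Exact: lower = 0.275; upper = 0.415.

[0.275, 0.415]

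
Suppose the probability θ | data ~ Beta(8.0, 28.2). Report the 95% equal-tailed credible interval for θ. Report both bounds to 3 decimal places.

Posterior: Beta(8.0, 28.2).
Equal-tailed 95% interval: the 0.025 and 0.975 quantiles of Beta(8.0, 28.2).
Posterior mean ≈ 0.221, SD ≈ 0.068; a Normal approximation gives roughly [0.088, 0.354].
Exact: F⁻¹(0.025) = 0.104; F⁻¹(0.975) = 0.368.

[0.104, 0.368]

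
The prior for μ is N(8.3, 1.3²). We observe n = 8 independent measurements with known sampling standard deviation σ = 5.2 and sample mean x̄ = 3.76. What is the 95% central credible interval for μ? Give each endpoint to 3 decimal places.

Posterior precision = 1/1.3² + 8/5.2² = 0.5917 + 0.2959 = 0.8876, so posterior SD = 1.0614.
Posterior mean = (8.3/1.3² + 8·3.76/5.2²) / 0.8876 = 6.7867.
Interval: 6.7867 ± 1.960 × 1.0614 → [4.706, 8.867].

[4.706, 8.867]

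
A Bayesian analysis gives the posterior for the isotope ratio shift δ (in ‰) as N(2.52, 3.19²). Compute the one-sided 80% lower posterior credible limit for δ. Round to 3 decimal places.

Need L with P(δ ≥ L) = 0.80: L = 2.52 − z_{0.2}·3.19.
z = 0.842; L = 2.52 − 0.842 × 3.19 = -0.165.

-0.165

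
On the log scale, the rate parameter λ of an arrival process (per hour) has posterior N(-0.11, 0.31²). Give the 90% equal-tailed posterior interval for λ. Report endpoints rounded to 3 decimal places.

On the log scale the 90% interval is -0.11 ± 1.645 × 0.31 = [-0.6199, 0.3999].
Exponentiate: [e^-0.6199, e^0.3999] = [0.538, 1.492].

[0.538, 1.492]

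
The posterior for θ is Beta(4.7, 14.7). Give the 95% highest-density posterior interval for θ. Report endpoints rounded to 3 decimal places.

The posterior is unimodal and skewed, so the HPD interval has equal density at both endpoints and is the shortest 95% interval.
Solving f(0.071) = f(0.429) with F(0.429) − F(0.071) = 0.95 gives [0.071, 0.429].
For comparison, the equal-tailed interval is [0.085, 0.450]; the HPD is narrower and shifted toward the mode.

[0.071, 0.429]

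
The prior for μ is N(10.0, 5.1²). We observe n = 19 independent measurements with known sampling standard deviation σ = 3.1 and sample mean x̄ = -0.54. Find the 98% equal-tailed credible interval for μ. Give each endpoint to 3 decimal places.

Posterior precision = 1/5.1² + 19/3.1² = 0.0384 + 1.9771 = 2.0156, so posterior SD = 0.7044.
Posterior mean = (10.0/5.1² + 19·-0.54/3.1²) / 2.0156 = -0.3389.
Interval: -0.3389 ± 2.326 × 0.7044 → [-1.978, 1.300].

[-1.978, 1.300]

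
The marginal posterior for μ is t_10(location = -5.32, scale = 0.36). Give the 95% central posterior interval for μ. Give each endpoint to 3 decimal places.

The t_10 distribution is symmetric; the 95% interval is -5.32 ± t·0.36 with t_{0.975,10} = 2.228.
Half-width: 2.228 × 0.36 = 0.802.
-5.32 − 0.802 = -6.122; -5.32 + 0.802 = -4.518.

[-6.122, -4.518]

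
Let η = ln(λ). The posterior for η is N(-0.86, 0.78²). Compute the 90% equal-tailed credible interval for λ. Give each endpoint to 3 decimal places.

[0.117, 1.527]

On the log scale the 90% interval is -0.86 ± 1.645 × 0.78 = [-2.1430, 0.4230].
Exponentiate: [e^-2.1430, e^0.4230] = [0.117, 1.527].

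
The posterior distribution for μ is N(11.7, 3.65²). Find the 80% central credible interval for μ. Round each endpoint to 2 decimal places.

[7.02, 16.38]

The posterior is symmetric, so the 80% equal-tailed interval is μ = 11.7 ± z·3.65 with z = 1.282.
Half-width: 1.282 × 3.65 = 4.68.
11.7 − 4.68 = 7.02; 11.7 + 4.68 = 16.38.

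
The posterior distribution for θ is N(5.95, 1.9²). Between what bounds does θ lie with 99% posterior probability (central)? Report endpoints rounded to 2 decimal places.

The posterior is symmetric, so the 99% equal-tailed interval is θ = 5.95 ± z·1.9 with z = 2.576.
Half-width: 2.576 × 1.9 = 4.89.
5.95 − 4.89 = 1.06; 5.95 + 4.89 = 10.84.

[1.06, 10.84]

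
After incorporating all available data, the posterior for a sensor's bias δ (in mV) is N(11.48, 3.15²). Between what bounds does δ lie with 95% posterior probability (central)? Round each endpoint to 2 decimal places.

The posterior is symmetric, so the 95% equal-tailed interval is δ = 11.48 ± z·3.15 with z = 1.960.
Half-width: 1.960 × 3.15 = 6.17.
11.48 − 6.17 = 5.31; 11.48 + 6.17 = 17.65.

[5.31, 17.65]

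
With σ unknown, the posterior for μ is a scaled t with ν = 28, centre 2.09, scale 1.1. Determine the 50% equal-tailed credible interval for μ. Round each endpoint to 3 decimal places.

[1.338, 2.842]

The t_28 distribution is symmetric; the 50% interval is 2.09 ± t·1.1 with t_{0.75,28} = 0.683.
Half-width: 0.683 × 1.1 = 0.752.
2.09 − 0.752 = 1.338; 2.09 + 0.752 = 2.842.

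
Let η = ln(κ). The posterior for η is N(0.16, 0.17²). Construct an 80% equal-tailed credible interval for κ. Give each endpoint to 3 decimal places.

[0.944, 1.459]

On the log scale the 80% interval is 0.16 ± 1.282 × 0.17 = [-0.0579, 0.3779].
Exponentiate: [e^-0.0579, e^0.3779] = [0.944, 1.459].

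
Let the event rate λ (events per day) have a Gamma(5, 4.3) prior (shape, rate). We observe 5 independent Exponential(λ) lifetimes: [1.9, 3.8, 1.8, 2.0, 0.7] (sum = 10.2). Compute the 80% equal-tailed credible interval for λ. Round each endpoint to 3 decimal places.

[0.429, 0.980]

Posterior: Gamma(5+5, 4.3+10.2) = Gamma(10, 14.5) (shape, rate).
Equal-tailed 80% interval: Gamma(10, 14.5) quantiles at 0.1 and 0.9.
Posterior mean ≈ 0.690, SD ≈ 0.218; a Normal approximation gives roughly [0.410, 0.969].
Exact: lower = 0.429; upper = 0.980.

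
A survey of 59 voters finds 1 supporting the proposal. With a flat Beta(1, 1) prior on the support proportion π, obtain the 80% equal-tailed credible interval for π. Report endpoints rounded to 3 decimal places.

[0.009, 0.063]

Posterior: Beta(1+1, 1+58) = Beta(2, 59).
Equal-tailed 80% interval: the 0.1 and 0.9 quantiles of Beta(2, 59).
Posterior mean ≈ 0.033, SD ≈ 0.023; a Normal approximation gives roughly [0.004, 0.062].
Exact: F⁻¹(0.1) = 0.009; F⁻¹(0.9) = 0.063.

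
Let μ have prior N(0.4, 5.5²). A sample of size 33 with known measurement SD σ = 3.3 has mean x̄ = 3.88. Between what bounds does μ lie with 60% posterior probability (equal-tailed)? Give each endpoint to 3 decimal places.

[3.362, 4.323]

Posterior precision = 1/5.5² + 33/3.3² = 0.0331 + 3.0303 = 3.0634, so posterior SD = 0.5713.
Posterior mean = (0.4/5.5² + 33·3.88/3.3²) / 3.0634 = 3.8424.
Interval: 3.8424 ± 0.842 × 0.5713 → [3.362, 4.323].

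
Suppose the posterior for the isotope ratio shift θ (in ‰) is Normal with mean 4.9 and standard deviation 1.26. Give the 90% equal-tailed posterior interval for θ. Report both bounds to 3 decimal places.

[2.827, 6.973]

The posterior is symmetric, so the 90% equal-tailed interval is θ = 4.9 ± z·1.26 with z = 1.645.
Half-width: 1.645 × 1.26 = 2.073.
4.9 − 2.073 = 2.827; 4.9 + 2.073 = 6.973.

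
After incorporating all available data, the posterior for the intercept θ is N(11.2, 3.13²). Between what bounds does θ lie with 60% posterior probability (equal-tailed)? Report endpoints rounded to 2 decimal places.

The posterior is symmetric, so the 60% equal-tailed interval is θ = 11.2 ± z·3.13 with z = 0.842.
Half-width: 0.842 × 3.13 = 2.63.
11.2 − 2.63 = 8.57; 11.2 + 2.63 = 13.83.

[8.57, 13.83]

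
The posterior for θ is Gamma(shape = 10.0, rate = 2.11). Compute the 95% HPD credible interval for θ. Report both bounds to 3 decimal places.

[2.034, 7.727]

The posterior is unimodal and skewed, so the HPD interval has equal density at both endpoints and is the shortest 95% interval.
Solving f(2.034) = f(7.727) with F(7.727) − F(2.034) = 0.95 gives [2.034, 7.727].
For comparison, the equal-tailed interval is [2.273, 8.097]; the HPD is narrower and shifted toward the mode.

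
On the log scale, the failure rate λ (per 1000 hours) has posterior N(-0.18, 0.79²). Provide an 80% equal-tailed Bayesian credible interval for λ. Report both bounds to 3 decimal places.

[0.303, 2.299]

On the log scale the 80% interval is -0.18 ± 1.282 × 0.79 = [-1.1924, 0.8324].
Exponentiate: [e^-1.1924, e^0.8324] = [0.303, 2.299].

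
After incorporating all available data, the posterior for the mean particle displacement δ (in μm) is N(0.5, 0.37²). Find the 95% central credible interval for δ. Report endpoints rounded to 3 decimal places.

[-0.225, 1.225]

The posterior is symmetric, so the 95% equal-tailed interval is δ = 0.5 ± z·0.37 with z = 1.960.
Half-width: 1.960 × 0.37 = 0.725.
0.5 − 0.725 = -0.225; 0.5 + 0.725 = 1.225.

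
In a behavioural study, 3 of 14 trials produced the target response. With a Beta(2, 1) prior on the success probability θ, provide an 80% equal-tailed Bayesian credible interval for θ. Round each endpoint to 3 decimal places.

[0.161, 0.439]

Posterior: Beta(2+3, 1+11) = Beta(5, 12).
Equal-tailed 80% interval: the 0.1 and 0.9 quantiles of Beta(5, 12).
Posterior mean ≈ 0.294, SD ≈ 0.107; a Normal approximation gives roughly [0.156, 0.432].
Exact: F⁻¹(0.1) = 0.161; F⁻¹(0.9) = 0.439.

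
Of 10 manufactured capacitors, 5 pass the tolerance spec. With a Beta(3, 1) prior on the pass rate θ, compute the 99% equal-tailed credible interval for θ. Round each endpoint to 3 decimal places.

Posterior: Beta(3+5, 1+5) = Beta(8, 6).
Equal-tailed 99% interval: the 0.005 and 0.995 quantiles of Beta(8, 6).
Posterior mean ≈ 0.571, SD ≈ 0.128; a Normal approximation gives roughly [0.242, 0.901].
Exact: F⁻¹(0.005) = 0.245; F⁻¹(0.995) = 0.862.

[0.245, 0.862]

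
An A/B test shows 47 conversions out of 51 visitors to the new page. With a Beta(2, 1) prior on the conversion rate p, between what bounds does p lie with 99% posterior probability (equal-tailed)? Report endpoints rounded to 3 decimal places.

Posterior: Beta(2+47, 1+4) = Beta(49, 5).
Equal-tailed 99% interval: the 0.005 and 0.995 quantiles of Beta(49, 5).
Posterior mean ≈ 0.907, SD ≈ 0.039; a Normal approximation gives roughly [0.807, 1.008].
Exact: F⁻¹(0.005) = 0.781; F⁻¹(0.995) = 0.979.

[0.781, 0.979]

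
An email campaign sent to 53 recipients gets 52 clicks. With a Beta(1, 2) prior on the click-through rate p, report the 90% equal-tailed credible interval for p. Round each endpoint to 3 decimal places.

Posterior: Beta(1+52, 2+1) = Beta(53, 3).
Equal-tailed 90% interval: the 0.05 and 0.95 quantiles of Beta(53, 3).
Posterior mean ≈ 0.946, SD ≈ 0.030; a Normal approximation gives roughly [0.897, 0.995].
Exact: F⁻¹(0.05) = 0.890; F⁻¹(0.95) = 0.985.

[0.890, 0.985]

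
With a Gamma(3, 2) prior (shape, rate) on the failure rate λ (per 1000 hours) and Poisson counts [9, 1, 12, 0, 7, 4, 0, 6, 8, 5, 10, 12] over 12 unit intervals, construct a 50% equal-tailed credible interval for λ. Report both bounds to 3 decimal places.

[5.065, 5.909]

Posterior: Gamma(3+74, 2+12) = Gamma(77, 14) (shape, rate).
Equal-tailed 50% interval: Gamma(77, 14) quantiles at 0.25 and 0.75.
Posterior mean ≈ 5.500, SD ≈ 0.627; a Normal approximation gives roughly [5.077, 5.923].
Exact: lower = 5.065; upper = 5.909.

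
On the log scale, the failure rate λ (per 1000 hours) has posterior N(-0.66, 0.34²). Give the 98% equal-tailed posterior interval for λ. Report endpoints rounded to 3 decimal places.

[0.234, 1.140]

On the log scale the 98% interval is -0.66 ± 2.326 × 0.34 = [-1.4510, 0.1310].
Exponentiate: [e^-1.4510, e^0.1310] = [0.234, 1.140].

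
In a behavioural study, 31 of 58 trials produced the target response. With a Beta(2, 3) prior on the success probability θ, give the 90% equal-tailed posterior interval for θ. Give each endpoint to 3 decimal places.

[0.421, 0.626]

Posterior: Beta(2+31, 3+27) = Beta(33, 30).
Equal-tailed 90% interval: the 0.05 and 0.95 quantiles of Beta(33, 30).
Posterior mean ≈ 0.524, SD ≈ 0.062; a Normal approximation gives roughly [0.421, 0.626].
Exact: F⁻¹(0.05) = 0.421; F⁻¹(0.95) = 0.626.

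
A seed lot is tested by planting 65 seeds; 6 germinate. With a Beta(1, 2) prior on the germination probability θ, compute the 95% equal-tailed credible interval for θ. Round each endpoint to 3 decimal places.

Posterior: Beta(1+6, 2+59) = Beta(7, 61).
Equal-tailed 95% interval: the 0.025 and 0.975 quantiles of Beta(7, 61).
Posterior mean ≈ 0.103, SD ≈ 0.037; a Normal approximation gives roughly [0.031, 0.175].
Exact: F⁻¹(0.025) = 0.043; F⁻¹(0.975) = 0.185.

[0.043, 0.185]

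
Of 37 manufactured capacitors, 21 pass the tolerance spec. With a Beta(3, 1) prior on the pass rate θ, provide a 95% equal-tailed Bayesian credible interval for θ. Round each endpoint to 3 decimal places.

Posterior: Beta(3+21, 1+16) = Beta(24, 17).
Equal-tailed 95% interval: the 0.025 and 0.975 quantiles of Beta(24, 17).
Posterior mean ≈ 0.585, SD ≈ 0.076; a Normal approximation gives roughly [0.436, 0.734].
Exact: F⁻¹(0.025) = 0.433; F⁻¹(0.975) = 0.730.

[0.433, 0.730]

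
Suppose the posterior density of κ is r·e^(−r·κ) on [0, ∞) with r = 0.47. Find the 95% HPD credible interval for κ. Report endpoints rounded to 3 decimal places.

[0.000, 6.374]

The exponential density is strictly decreasing on [0, ∞), so the HPD interval is anchored at 0: [0, q] with P(κ ≤ q) = 0.95.
q = −ln(1 − 0.95) / 0.47 = 2.9957 / 0.47 = 6.374.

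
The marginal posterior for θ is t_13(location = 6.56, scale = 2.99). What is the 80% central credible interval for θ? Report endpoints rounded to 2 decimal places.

The t_13 distribution is symmetric; the 80% interval is 6.56 ± t·2.99 with t_{0.9,13} = 1.350.
Half-width: 1.350 × 2.99 = 4.04.
6.56 − 4.04 = 2.52; 6.56 + 4.04 = 10.60.

[2.52, 10.60]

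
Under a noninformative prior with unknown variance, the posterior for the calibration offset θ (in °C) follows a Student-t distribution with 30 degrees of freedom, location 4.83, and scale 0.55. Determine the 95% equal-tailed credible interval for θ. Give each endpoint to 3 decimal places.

[3.707, 5.953]

The t_30 distribution is symmetric; the 95% interval is 4.83 ± t·0.55 with t_{0.975,30} = 2.042.
Half-width: 2.042 × 0.55 = 1.123.
4.83 − 1.123 = 3.707; 4.83 + 1.123 = 5.953.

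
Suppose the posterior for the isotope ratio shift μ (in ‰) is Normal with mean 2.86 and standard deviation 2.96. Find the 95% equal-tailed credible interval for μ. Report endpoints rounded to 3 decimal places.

The posterior is symmetric, so the 95% equal-tailed interval is μ = 2.86 ± z·2.96 with z = 1.960.
Half-width: 1.960 × 2.96 = 5.801.
2.86 − 5.801 = -2.941; 2.86 + 5.801 = 8.661.

[-2.941, 8.661]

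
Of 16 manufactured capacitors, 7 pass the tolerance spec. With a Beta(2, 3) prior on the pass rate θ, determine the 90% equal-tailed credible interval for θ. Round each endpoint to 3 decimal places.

Posterior: Beta(2+7, 3+9) = Beta(9, 12).
Equal-tailed 90% interval: the 0.05 and 0.95 quantiles of Beta(9, 12).
Posterior mean ≈ 0.429, SD ≈ 0.106; a Normal approximation gives roughly [0.255, 0.602].
Exact: F⁻¹(0.05) = 0.259; F⁻¹(0.95) = 0.606.

[0.259, 0.606]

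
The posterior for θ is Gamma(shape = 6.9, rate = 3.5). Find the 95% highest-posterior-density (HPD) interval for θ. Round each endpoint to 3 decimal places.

The posterior is unimodal and skewed, so the HPD interval has equal density at both endpoints and is the shortest 95% interval.
Solving f(0.654) = f(3.464) with F(3.464) − F(0.654) = 0.95 gives [0.654, 3.464].
For comparison, the equal-tailed interval is [0.786, 3.692]; the HPD is narrower and shifted toward the mode.

[0.654, 3.464]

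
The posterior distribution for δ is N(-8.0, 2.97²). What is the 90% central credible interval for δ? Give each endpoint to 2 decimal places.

[-12.89, -3.11]

The posterior is symmetric, so the 90% equal-tailed interval is δ = -8.0 ± z·2.97 with z = 1.645.
Half-width: 1.645 × 2.97 = 4.89.
-8.0 − 4.89 = -12.89; -8.0 + 4.89 = -3.11.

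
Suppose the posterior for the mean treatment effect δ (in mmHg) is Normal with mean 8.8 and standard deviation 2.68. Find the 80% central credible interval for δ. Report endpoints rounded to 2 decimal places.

[5.37, 12.23]

The posterior is symmetric, so the 80% equal-tailed interval is δ = 8.8 ± z·2.68 with z = 1.282.
Half-width: 1.282 × 2.68 = 3.43.
8.8 − 3.43 = 5.37; 8.8 + 3.43 = 12.23.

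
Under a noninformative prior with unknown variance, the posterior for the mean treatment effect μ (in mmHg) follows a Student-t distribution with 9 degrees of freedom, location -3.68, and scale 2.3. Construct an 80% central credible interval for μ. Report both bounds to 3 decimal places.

[-6.861, -0.499]

The t_9 distribution is symmetric; the 80% interval is -3.68 ± t·2.3 with t_{0.9,9} = 1.383.
Half-width: 1.383 × 2.3 = 3.181.
-3.68 − 3.181 = -6.861; -3.68 + 3.181 = -0.499.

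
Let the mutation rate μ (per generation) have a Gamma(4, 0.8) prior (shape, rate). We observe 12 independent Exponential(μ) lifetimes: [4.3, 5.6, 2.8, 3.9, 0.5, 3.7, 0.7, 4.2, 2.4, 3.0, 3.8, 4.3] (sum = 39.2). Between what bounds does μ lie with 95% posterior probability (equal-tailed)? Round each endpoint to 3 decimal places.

[0.229, 0.619]

Posterior: Gamma(4+12, 0.8+39.2) = Gamma(16, 40.0) (shape, rate).
Equal-tailed 95% interval: Gamma(16, 40.0) quantiles at 0.025 and 0.975.
Posterior mean ≈ 0.400, SD ≈ 0.100; a Normal approximation gives roughly [0.204, 0.596].
Exact: lower = 0.229; upper = 0.619.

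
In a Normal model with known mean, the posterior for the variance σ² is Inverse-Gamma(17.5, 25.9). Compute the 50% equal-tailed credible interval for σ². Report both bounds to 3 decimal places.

[1.288, 1.783]

Inverse-Gamma(17.5, 25.9) quantiles: F⁻¹(0.25) and F⁻¹(0.75).
Equivalently, 1/σ² ~ Gamma(17.5, rate = 25.9); invert its 0.75 and 0.25 quantiles.
Posterior mean ≈ 1.570, SD ≈ 0.399; a Normal approximation gives roughly [1.301, 1.839].
Exact: lower = 1.288; upper = 1.783.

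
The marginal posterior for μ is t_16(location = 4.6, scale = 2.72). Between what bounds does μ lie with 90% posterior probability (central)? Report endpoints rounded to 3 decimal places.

The t_16 distribution is symmetric; the 90% interval is 4.6 ± t·2.72 with t_{0.95,16} = 1.746.
Half-width: 1.746 × 2.72 = 4.749.
4.6 − 4.749 = -0.149; 4.6 + 4.749 = 9.349.

[-0.149, 9.349]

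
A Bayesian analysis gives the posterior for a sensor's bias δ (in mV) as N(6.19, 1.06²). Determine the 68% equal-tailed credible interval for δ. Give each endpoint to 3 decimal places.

The posterior is symmetric, so the 68% equal-tailed interval is δ = 6.19 ± z·1.06 with z = 0.994.
Half-width: 0.994 × 1.06 = 1.054.
6.19 − 1.054 = 5.136; 6.19 + 1.054 = 7.244.

[5.136, 7.244]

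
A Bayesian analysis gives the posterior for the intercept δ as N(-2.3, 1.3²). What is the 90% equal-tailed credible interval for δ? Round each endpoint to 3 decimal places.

The posterior is symmetric, so the 90% equal-tailed interval is δ = -2.3 ± z·1.3 with z = 1.645.
Half-width: 1.645 × 1.3 = 2.138.
-2.3 − 2.138 = -4.438; -2.3 + 2.138 = -0.162.

[-4.438, -0.162]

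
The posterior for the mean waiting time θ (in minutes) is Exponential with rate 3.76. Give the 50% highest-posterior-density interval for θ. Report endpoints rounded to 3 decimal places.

The exponential density is strictly decreasing on [0, ∞), so the HPD interval is anchored at 0: [0, q] with P(θ ≤ q) = 0.50.
q = −ln(1 − 0.50) / 3.76 = 0.6931 / 3.76 = 0.184.

[0.000, 0.184]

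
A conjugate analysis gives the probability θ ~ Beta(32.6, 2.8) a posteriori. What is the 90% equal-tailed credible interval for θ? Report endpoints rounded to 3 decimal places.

[0.836, 0.979]

Posterior: Beta(32.6, 2.8).
Equal-tailed 90% interval: the 0.05 and 0.95 quantiles of Beta(32.6, 2.8).
Posterior mean ≈ 0.921, SD ≈ 0.045; a Normal approximation gives roughly [0.847, 0.994].
Exact: F⁻¹(0.05) = 0.836; F⁻¹(0.95) = 0.979.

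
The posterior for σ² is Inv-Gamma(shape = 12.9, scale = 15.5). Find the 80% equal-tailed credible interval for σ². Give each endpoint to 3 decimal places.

[0.878, 1.810]

Inverse-Gamma(12.9, 15.5) quantiles: F⁻¹(0.1) and F⁻¹(0.9).
Equivalently, 1/σ² ~ Gamma(12.9, rate = 15.5); invert its 0.9 and 0.1 quantiles.
Posterior mean ≈ 1.303, SD ≈ 0.395; a Normal approximation gives roughly [0.797, 1.808].
Exact: lower = 0.878; upper = 1.810.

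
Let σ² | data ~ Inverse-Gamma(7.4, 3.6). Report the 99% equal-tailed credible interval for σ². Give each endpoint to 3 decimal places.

[0.221, 1.602]

Inverse-Gamma(7.4, 3.6) quantiles: F⁻¹(0.005) and F⁻¹(0.995).
Equivalently, 1/σ² ~ Gamma(7.4, rate = 3.6); invert its 0.995 and 0.005 quantiles.
Posterior mean ≈ 0.562, SD ≈ 0.242; a Normal approximation gives roughly [-0.061, 1.186].
Exact: lower = 0.221; upper = 1.602.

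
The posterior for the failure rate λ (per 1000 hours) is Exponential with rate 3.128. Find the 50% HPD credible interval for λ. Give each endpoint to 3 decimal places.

[0.000, 0.222]

The exponential density is strictly decreasing on [0, ∞), so the HPD interval is anchored at 0: [0, q] with P(λ ≤ q) = 0.50.
q = −ln(1 − 0.50) / 3.128 = 0.6931 / 3.128 = 0.222.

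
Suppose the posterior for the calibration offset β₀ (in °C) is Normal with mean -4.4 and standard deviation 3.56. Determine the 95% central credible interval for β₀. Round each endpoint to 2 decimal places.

The posterior is symmetric, so the 95% equal-tailed interval is β₀ = -4.4 ± z·3.56 with z = 1.960.
Half-width: 1.960 × 3.56 = 6.98.
-4.4 − 6.98 = -11.38; -4.4 + 6.98 = 2.58.

[-11.38, 2.58]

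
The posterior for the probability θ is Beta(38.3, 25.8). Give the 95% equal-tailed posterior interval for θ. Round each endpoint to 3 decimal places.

[0.476, 0.713]

Posterior: Beta(38.3, 25.8).
Equal-tailed 95% interval: the 0.025 and 0.975 quantiles of Beta(38.3, 25.8).
Posterior mean ≈ 0.598, SD ≈ 0.061; a Normal approximation gives roughly [0.478, 0.717].
Exact: F⁻¹(0.025) = 0.476; F⁻¹(0.975) = 0.713.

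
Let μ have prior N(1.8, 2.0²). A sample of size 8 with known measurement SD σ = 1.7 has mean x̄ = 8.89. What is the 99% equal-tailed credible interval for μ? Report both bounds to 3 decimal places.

[6.820, 9.785]

Posterior precision = 1/2.0² + 8/1.7² = 0.2500 + 2.7682 = 3.0182, so posterior SD = 0.5756.
Posterior mean = (1.8/2.0² + 8·8.89/1.7²) / 3.0182 = 8.3027.
Interval: 8.3027 ± 2.576 × 0.5756 → [6.820, 9.785].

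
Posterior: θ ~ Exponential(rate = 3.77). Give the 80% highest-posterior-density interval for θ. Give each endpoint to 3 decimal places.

[0.000, 0.427]

The exponential density is strictly decreasing on [0, ∞), so the HPD interval is anchored at 0: [0, q] with P(θ ≤ q) = 0.80.
q = −ln(1 − 0.80) / 3.77 = 1.6094 / 3.77 = 0.427.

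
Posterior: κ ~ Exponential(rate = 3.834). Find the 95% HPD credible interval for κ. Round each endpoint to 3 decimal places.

The exponential density is strictly decreasing on [0, ∞), so the HPD interval is anchored at 0: [0, q] with P(κ ≤ q) = 0.95.
q = −ln(1 − 0.95) / 3.834 = 2.9957 / 3.834 = 0.781.

[0.000, 0.781]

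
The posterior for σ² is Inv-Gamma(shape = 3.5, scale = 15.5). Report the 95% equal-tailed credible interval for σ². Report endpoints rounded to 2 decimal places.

[1.94, 18.34]

Inverse-Gamma(3.5, 15.5) quantiles: F⁻¹(0.025) and F⁻¹(0.975).
Equivalently, 1/σ² ~ Gamma(3.5, rate = 15.5); invert its 0.975 and 0.025 quantiles.
Posterior mean ≈ 6.20, SD ≈ 5.06; a Normal approximation gives roughly [-3.72, 16.12].
Exact: lower = 1.94; upper = 18.34.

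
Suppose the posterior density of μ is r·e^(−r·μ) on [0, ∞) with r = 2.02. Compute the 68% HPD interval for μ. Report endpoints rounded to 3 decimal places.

[0.000, 0.564]

The exponential density is strictly decreasing on [0, ∞), so the HPD interval is anchored at 0: [0, q] with P(μ ≤ q) = 0.68.
q = −ln(1 − 0.68) / 2.02 = 1.1394 / 2.02 = 0.564.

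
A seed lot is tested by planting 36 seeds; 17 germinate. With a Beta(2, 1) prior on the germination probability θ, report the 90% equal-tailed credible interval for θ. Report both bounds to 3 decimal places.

[0.357, 0.618]

Posterior: Beta(2+17, 1+19) = Beta(19, 20).
Equal-tailed 90% interval: the 0.05 and 0.95 quantiles of Beta(19, 20).
Posterior mean ≈ 0.487, SD ≈ 0.079; a Normal approximation gives roughly [0.357, 0.617].
Exact: F⁻¹(0.05) = 0.357; F⁻¹(0.95) = 0.618.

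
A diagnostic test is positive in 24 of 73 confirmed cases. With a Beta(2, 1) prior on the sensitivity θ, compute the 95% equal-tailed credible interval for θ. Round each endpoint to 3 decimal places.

[0.240, 0.452]

Posterior: Beta(2+24, 1+49) = Beta(26, 50).
Equal-tailed 95% interval: the 0.025 and 0.975 quantiles of Beta(26, 50).
Posterior mean ≈ 0.342, SD ≈ 0.054; a Normal approximation gives roughly [0.236, 0.448].
Exact: F⁻¹(0.025) = 0.240; F⁻¹(0.975) = 0.452.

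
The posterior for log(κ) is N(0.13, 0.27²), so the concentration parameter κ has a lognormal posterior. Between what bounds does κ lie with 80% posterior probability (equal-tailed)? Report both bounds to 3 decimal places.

[0.806, 1.610]

On the log scale the 80% interval is 0.13 ± 1.282 × 0.27 = [-0.2160, 0.4760].
Exponentiate: [e^-0.2160, e^0.4760] = [0.806, 1.610].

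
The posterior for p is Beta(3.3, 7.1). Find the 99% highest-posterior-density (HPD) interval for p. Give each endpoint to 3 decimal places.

The posterior is unimodal and skewed, so the HPD interval has equal density at both endpoints and is the shortest 99% interval.
Solving f(0.037) = f(0.678) with F(0.678) − F(0.037) = 0.99 gives [0.037, 0.678].
For comparison, the equal-tailed interval is [0.051, 0.702]; the HPD is narrower and shifted toward the mode.

[0.037, 0.678]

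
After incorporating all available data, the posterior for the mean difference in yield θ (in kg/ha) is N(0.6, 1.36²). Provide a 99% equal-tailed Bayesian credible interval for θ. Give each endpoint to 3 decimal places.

[-2.903, 4.103]

The posterior is symmetric, so the 99% equal-tailed interval is θ = 0.6 ± z·1.36 with z = 2.576.
Half-width: 2.576 × 1.36 = 3.503.
0.6 − 3.503 = -2.903; 0.6 + 3.503 = 4.103.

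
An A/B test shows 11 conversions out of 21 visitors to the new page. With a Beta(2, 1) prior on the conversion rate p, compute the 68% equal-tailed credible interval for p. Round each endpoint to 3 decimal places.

[0.441, 0.643]

Posterior: Beta(2+11, 1+10) = Beta(13, 11).
Equal-tailed 68% interval: the 0.16 and 0.84 quantiles of Beta(13, 11).
Posterior mean ≈ 0.542, SD ≈ 0.100; a Normal approximation gives roughly [0.443, 0.641].
Exact: F⁻¹(0.16) = 0.441; F⁻¹(0.84) = 0.643.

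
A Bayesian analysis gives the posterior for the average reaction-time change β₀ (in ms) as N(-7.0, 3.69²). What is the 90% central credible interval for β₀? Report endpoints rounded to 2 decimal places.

The posterior is symmetric, so the 90% equal-tailed interval is β₀ = -7.0 ± z·3.69 with z = 1.645.
Half-width: 1.645 × 3.69 = 6.07.
-7.0 − 6.07 = -13.07; -7.0 + 6.07 = -0.93.

[-13.07, -0.93]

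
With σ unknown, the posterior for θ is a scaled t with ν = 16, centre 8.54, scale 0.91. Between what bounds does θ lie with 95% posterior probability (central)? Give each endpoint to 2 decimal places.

[6.61, 10.47]

The t_16 distribution is symmetric; the 95% interval is 8.54 ± t·0.91 with t_{0.975,16} = 2.120.
Half-width: 2.120 × 0.91 = 1.93.
8.54 − 1.93 = 6.61; 8.54 + 1.93 = 10.47.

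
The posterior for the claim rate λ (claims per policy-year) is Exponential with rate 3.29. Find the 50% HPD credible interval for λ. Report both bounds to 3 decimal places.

The exponential density is strictly decreasing on [0, ∞), so the HPD interval is anchored at 0: [0, q] with P(λ ≤ q) = 0.50.
q = −ln(1 − 0.50) / 3.29 = 0.6931 / 3.29 = 0.211.

[0.000, 0.211]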